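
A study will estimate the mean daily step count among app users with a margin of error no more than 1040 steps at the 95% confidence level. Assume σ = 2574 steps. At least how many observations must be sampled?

24

For a mean, the margin of error is E = z·σ/√n, so n = (zσ/E)².
At 95% confidence, z = 1.960.
n = (1.960 × 2574 / 1040)² = 23.53
Round up: n = 24.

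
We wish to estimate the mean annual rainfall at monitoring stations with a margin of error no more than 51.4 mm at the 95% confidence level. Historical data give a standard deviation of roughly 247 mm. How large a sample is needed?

For a mean, the margin of error is E = z·σ/√n, so n = (zσ/E)².
At 95% confidence, z = 1.960.
n = (1.960 × 247 / 51.4)² = 88.71
Round up: n = 89.

89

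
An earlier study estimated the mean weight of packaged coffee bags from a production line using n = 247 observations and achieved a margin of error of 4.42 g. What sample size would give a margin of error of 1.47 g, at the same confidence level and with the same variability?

2234

Margin of error scales as 1/√n, so n₂ = n₁·(E₁/E₂)².
n₂ = 247 × (4.42/1.47)² = 247 × 9.041 = 2233.13
Round up: n₂ = 2234.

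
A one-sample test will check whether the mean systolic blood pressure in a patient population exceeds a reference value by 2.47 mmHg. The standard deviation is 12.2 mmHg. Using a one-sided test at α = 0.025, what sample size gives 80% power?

192

For a one-sample z-test, n = ((z_α + z_β)·σ/δ)².
z_α = 1.960 (one-sided α = 0.025); z_β = 0.842 (power 80% → β = 0.2).
n = (2.802 × 12.2 / 2.47)² = 191.54
Round up: n = 192.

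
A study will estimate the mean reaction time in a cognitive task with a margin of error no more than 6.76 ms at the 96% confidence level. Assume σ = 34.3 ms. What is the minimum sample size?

n = 109

For a mean, the margin of error is E = z·σ/√n, so n = (zσ/E)².
At 96% confidence, z = 2.054.
n = (2.054 × 34.3 / 6.76)² = 108.62
Round up: n = 109.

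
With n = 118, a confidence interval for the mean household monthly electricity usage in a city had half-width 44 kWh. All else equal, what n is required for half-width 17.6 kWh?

738

Margin of error scales as 1/√n, so n₂ = n₁·(E₁/E₂)².
n₂ = 118 × (44/17.6)² = 118 × 6.25 = 737.50
Round up: n₂ = 738.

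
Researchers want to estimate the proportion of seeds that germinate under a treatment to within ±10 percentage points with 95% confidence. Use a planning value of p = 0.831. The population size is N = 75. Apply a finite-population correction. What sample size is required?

For a proportion with margin E = 0.1 at 95% confidence, z = 1.960.
n = p̂(1−p̂)(z/E)² = 0.831 × 0.169 × (1.960/0.1)² = 53.95 — call this n₀.
Finite-population correction with N = 75: n = n₀ / (1 + (n₀−1)/N) = 53.95 / 1.706 = 31.62
Round up: n = 32.

32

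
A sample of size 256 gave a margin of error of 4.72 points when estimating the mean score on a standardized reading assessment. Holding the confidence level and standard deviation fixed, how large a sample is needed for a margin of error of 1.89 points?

Margin of error scales as 1/√n, so n₂ = n₁·(E₁/E₂)².
n₂ = 256 × (4.72/1.89)² = 256 × 6.237 = 1596.67
Round up: n₂ = 1597.

1597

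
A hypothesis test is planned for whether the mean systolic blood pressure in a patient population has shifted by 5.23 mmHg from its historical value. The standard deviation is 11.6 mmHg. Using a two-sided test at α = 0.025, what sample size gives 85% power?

53

For a one-sample z-test, n = ((z_{α/2} + z_β)·σ/δ)².
z_{α/2} = 2.241 (two-sided α = 0.025); z_β = 1.036 (power 85% → β = 0.15).
n = (3.277 × 11.6 / 5.23)² = 52.83
Round up: n = 53.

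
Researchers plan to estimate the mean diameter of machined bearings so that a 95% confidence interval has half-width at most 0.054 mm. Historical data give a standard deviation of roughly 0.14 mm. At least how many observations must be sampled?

n = 26

For a mean, the margin of error is E = z·σ/√n, so n = (zσ/E)².
At 95% confidence, z = 1.960.
n = (1.960 × 0.14 / 0.054)² = 25.82
Round up: n = 26.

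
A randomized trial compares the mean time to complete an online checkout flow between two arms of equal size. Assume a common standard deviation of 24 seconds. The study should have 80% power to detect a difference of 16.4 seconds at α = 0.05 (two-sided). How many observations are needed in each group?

34 per group

For two equal groups, n per group = 2·((z_{α/2} + z_β)·σ/δ)².
z_{α/2} = 1.960; z_β = 0.842 (power 80%).
n = 2 × (2.802 × 24 / 16.4)² = 2 × 16.81 = 33.62
Round up: n = 34 per group.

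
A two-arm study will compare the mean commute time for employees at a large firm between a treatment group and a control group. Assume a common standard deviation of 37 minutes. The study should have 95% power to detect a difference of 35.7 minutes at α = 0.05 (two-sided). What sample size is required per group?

For two equal groups, n per group = 2·((z_{α/2} + z_β)·σ/δ)².
z_{α/2} = 1.960; z_β = 1.645 (power 95%).
n = 2 × (3.605 × 37 / 35.7)² = 2 × 13.96 = 27.92
Round up: n = 28 per group.

28 per group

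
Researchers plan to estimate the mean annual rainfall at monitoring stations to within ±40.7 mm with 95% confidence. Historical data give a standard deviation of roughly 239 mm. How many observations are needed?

For a mean, the margin of error is E = z·σ/√n, so n = (zσ/E)².
At 95% confidence, z = 1.960.
n = (1.960 × 239 / 40.7)² = 132.47
Round up: n = 133.

133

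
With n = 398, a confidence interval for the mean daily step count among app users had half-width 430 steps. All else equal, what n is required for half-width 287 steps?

894

Margin of error scales as 1/√n, so n₂ = n₁·(E₁/E₂)².
n₂ = 398 × (430/287)² = 398 × 2.245 = 893.51
Round up: n₂ = 894.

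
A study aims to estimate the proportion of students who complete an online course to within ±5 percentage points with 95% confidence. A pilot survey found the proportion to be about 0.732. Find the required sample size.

For a proportion with margin E = 0.05 at 95% confidence, z = 1.960.
n = p̂(1−p̂)(z/E)² = 0.732 × 0.268 × (1.960/0.05)² = 301.45
Round up: n = 302.

302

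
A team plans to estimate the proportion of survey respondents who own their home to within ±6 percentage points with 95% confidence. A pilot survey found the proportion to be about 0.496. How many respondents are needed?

For a proportion with margin E = 0.06 at 95% confidence, z = 1.960.
n = p̂(1−p̂)(z/E)² = 0.496 × 0.504 × (1.960/0.06)² = 266.76
Round up: n = 267.

267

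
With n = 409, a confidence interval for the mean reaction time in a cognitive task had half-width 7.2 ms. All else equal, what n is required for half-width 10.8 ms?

Margin of error scales as 1/√n, so n₂ = n₁·(E₁/E₂)².
n₂ = 409 × (7.2/10.8)² = 409 × 0.4444 = 181.76
Round up: n₂ = 182.

182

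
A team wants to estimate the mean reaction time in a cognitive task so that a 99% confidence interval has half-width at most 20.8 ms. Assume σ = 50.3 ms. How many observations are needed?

39

For a mean, the margin of error is E = z·σ/√n, so n = (zσ/E)².
At 99% confidence, z = 2.576.
n = (2.576 × 50.3 / 20.8)² = 38.81
Round up: n = 39.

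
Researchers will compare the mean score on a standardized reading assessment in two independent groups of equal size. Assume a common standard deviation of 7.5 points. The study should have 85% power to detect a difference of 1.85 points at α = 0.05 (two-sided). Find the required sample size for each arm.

296 per group

For two equal groups, n per group = 2·((z_{α/2} + z_β)·σ/δ)².
z_{α/2} = 1.960; z_β = 1.036 (power 85%).
n = 2 × (2.996 × 7.5 / 1.85)² = 2 × 147.52 = 295.04
Round up: n = 296 per group.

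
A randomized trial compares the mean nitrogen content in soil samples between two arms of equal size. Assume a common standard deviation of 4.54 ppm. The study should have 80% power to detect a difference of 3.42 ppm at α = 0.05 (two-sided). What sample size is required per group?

28 per group

For two equal groups, n per group = 2·((z_{α/2} + z_β)·σ/δ)².
z_{α/2} = 1.960; z_β = 0.842 (power 80%).
n = 2 × (2.802 × 4.54 / 3.42)² = 2 × 13.84 = 27.68
Round up: n = 28 per group.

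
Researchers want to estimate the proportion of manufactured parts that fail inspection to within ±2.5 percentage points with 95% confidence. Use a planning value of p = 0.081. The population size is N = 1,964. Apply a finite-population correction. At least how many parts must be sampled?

372

For a proportion with margin E = 0.025 at 95% confidence, z = 1.960.
n = p̂(1−p̂)(z/E)² = 0.081 × 0.919 × (1.960/0.025)² = 457.54 — call this n₀.
Finite-population correction with N = 1,964: n = n₀ / (1 + (n₀−1)/N) = 457.54 / 1.232 = 371.38
Round up: n = 372.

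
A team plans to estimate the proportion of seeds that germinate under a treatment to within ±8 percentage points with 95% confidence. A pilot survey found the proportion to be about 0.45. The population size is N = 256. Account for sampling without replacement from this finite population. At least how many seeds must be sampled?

n = 95

For a proportion with margin E = 0.08 at 95% confidence, z = 1.960.
n = p̂(1−p̂)(z/E)² = 0.45 × 0.55 × (1.960/0.08)² = 148.56 — call this n₀.
Finite-population correction with N = 256: n = n₀ / (1 + (n₀−1)/N) = 148.56 / 1.576 = 94.26
Round up: n = 95.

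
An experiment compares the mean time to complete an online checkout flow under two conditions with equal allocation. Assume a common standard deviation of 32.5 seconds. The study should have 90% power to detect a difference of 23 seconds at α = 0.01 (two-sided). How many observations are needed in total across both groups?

120 total

For two equal groups, n per group = 2·((z_{α/2} + z_β)·σ/δ)².
z_{α/2} = 2.576; z_β = 1.282 (power 90%).
n = 2 × (3.858 × 32.5 / 23)² = 2 × 29.72 = 59.44
Round up: n = 60 per group.
Total across both groups: 2 × 60 = 120.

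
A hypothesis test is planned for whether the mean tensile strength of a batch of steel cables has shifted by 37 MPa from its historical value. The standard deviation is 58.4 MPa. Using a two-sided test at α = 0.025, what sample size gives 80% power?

24

For a one-sample z-test, n = ((z_{α/2} + z_β)·σ/δ)².
z_{α/2} = 2.241 (two-sided α = 0.025); z_β = 0.842 (power 80% → β = 0.2).
n = (3.083 × 58.4 / 37)² = 23.68
Round up: n = 24.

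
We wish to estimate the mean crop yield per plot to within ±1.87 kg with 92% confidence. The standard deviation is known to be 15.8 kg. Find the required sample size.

For a mean, the margin of error is E = z·σ/√n, so n = (zσ/E)².
At 92% confidence, z = 1.751.
n = (1.751 × 15.8 / 1.87)² = 218.88
Round up: n = 219.

219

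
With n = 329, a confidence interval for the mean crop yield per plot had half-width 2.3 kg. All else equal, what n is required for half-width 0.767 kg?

Margin of error scales as 1/√n, so n₂ = n₁·(E₁/E₂)².
n₂ = 329 × (2.3/0.767)² = 329 × 8.992 = 2958.37
Round up: n₂ = 2959.

2959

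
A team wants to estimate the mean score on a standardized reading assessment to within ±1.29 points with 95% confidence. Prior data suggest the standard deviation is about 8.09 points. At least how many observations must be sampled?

n = 152

For a mean, the margin of error is E = z·σ/√n, so n = (zσ/E)².
At 95% confidence, z = 1.960.
n = (1.960 × 8.09 / 1.29)² = 151.09
Round up: n = 152.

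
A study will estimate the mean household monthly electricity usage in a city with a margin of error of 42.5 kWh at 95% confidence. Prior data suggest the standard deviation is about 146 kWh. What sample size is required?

n = 46

For a mean, the margin of error is E = z·σ/√n, so n = (zσ/E)².
At 95% confidence, z = 1.960.
n = (1.960 × 146 / 42.5)² = 45.34
Round up: n = 46.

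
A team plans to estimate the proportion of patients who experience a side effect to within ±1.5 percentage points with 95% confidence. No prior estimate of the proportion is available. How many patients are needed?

For a proportion with margin E = 0.015 at 95% confidence, z = 1.960.
With no prior estimate, use p = 0.5, which maximizes p(1−p) at 0.25.
n = 0.25 × (z/E)² = 0.25 × (1.960/0.015)² = 4268.44
Round up: n = 4269.

4269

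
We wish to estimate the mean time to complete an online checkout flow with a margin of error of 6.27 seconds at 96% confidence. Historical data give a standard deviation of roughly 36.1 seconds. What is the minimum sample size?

140

For a mean, the margin of error is E = z·σ/√n, so n = (zσ/E)².
At 96% confidence, z = 2.054.
n = (2.054 × 36.1 / 6.27)² = 139.86
Round up: n = 140.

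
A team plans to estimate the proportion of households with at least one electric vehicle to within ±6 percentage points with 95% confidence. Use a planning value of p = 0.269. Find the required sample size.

For a proportion with margin E = 0.06 at 95% confidence, z = 1.960.
n = p̂(1−p̂)(z/E)² = 0.269 × 0.731 × (1.960/0.06)² = 209.84
Round up: n = 210.

210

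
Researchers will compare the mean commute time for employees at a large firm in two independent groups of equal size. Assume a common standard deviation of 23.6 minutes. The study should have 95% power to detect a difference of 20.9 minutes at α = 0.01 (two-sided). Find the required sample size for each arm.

46 per group

For two equal groups, n per group = 2·((z_{α/2} + z_β)·σ/δ)².
z_{α/2} = 2.576; z_β = 1.645 (power 95%).
n = 2 × (4.221 × 23.6 / 20.9)² = 2 × 22.72 = 45.44
Round up: n = 46 per group.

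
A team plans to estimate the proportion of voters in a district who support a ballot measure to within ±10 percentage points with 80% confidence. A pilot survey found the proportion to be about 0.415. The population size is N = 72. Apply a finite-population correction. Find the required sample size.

For a proportion with margin E = 0.1 at 80% confidence, z = 1.282.
n = p̂(1−p̂)(z/E)² = 0.415 × 0.585 × (1.282/0.1)² = 39.90 — call this n₀.
Finite-population correction with N = 72: n = n₀ / (1 + (n₀−1)/N) = 39.90 / 1.54 = 25.91
Round up: n = 26.

n = 26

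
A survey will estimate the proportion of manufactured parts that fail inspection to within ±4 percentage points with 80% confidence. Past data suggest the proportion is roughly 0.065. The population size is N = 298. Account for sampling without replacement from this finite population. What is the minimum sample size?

52

For a proportion with margin E = 0.04 at 80% confidence, z = 1.282.
n = p̂(1−p̂)(z/E)² = 0.065 × 0.935 × (1.282/0.04)² = 62.43 — call this n₀.
Finite-population correction with N = 298: n = n₀ / (1 + (n₀−1)/N) = 62.43 / 1.206 = 51.77
Round up: n = 52.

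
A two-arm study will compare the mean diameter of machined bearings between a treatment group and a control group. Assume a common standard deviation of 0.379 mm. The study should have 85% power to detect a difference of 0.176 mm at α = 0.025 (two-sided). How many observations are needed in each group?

100 per group

For two equal groups, n per group = 2·((z_{α/2} + z_β)·σ/δ)².
z_{α/2} = 2.241; z_β = 1.036 (power 85%).
n = 2 × (3.277 × 0.379 / 0.176)² = 2 × 49.80 = 99.60
Round up: n = 100 per group.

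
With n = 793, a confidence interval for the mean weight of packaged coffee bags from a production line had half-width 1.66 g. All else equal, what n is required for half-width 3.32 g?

n = 199

Margin of error scales as 1/√n, so n₂ = n₁·(E₁/E₂)².
n₂ = 793 × (1.66/3.32)² = 793 × 0.25 = 198.25
Round up: n₂ = 199.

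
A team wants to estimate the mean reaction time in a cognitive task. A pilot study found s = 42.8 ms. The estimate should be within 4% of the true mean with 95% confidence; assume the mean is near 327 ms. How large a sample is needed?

For a mean, the margin of error is E = z·σ/√n, so n = (zσ/E)².
At 95% confidence, z = 1.960.
E = 4% of 327 = 13.08 ms.
n = (1.960 × 42.8 / 13.08)² = 41.13
Round up: n = 42.

42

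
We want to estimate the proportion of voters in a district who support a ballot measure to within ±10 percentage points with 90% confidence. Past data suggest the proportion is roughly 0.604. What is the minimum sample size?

For a proportion with margin E = 0.1 at 90% confidence, z = 1.645.
n = p̂(1−p̂)(z/E)² = 0.604 × 0.396 × (1.645/0.1)² = 64.72
Round up: n = 65.

n = 65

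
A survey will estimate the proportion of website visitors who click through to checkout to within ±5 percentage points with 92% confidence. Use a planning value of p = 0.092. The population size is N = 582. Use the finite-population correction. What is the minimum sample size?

88

For a proportion with margin E = 0.05 at 92% confidence, z = 1.751.
n = p̂(1−p̂)(z/E)² = 0.092 × 0.908 × (1.751/0.05)² = 102.45 — call this n₀.
Finite-population correction with N = 582: n = n₀ / (1 + (n₀−1)/N) = 102.45 / 1.174 = 87.27
Round up: n = 88.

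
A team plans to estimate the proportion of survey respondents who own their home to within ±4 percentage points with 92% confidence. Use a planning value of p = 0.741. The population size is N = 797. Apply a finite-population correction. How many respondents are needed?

n = 252

For a proportion with margin E = 0.04 at 92% confidence, z = 1.751.
n = p̂(1−p̂)(z/E)² = 0.741 × 0.259 × (1.751/0.04)² = 367.76 — call this n₀.
Finite-population correction with N = 797: n = n₀ / (1 + (n₀−1)/N) = 367.76 / 1.46 = 251.89
Round up: n = 252.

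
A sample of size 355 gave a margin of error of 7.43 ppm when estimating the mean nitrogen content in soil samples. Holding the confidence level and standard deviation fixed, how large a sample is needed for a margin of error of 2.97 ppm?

Margin of error scales as 1/√n, so n₂ = n₁·(E₁/E₂)².
n₂ = 355 × (7.43/2.97)² = 355 × 6.258 = 2221.59
Round up: n₂ = 2222.

n = 2222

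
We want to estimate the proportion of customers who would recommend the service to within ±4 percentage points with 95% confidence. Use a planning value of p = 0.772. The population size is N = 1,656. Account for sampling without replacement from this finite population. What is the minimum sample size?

337

For a proportion with margin E = 0.04 at 95% confidence, z = 1.960.
n = p̂(1−p̂)(z/E)² = 0.772 × 0.228 × (1.960/0.04)² = 422.61 — call this n₀.
Finite-population correction with N = 1,656: n = n₀ / (1 + (n₀−1)/N) = 422.61 / 1.255 = 336.74
Round up: n = 337.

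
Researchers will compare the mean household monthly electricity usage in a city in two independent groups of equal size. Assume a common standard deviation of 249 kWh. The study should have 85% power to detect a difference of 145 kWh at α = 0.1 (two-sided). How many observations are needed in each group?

43 per group

For two equal groups, n per group = 2·((z_{α/2} + z_β)·σ/δ)².
z_{α/2} = 1.645; z_β = 1.036 (power 85%).
n = 2 × (2.681 × 249 / 145)² = 2 × 21.20 = 42.40
Round up: n = 43 per group.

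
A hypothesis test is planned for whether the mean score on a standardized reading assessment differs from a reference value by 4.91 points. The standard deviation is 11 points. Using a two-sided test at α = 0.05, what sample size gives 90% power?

53

For a one-sample z-test, n = ((z_{α/2} + z_β)·σ/δ)².
z_{α/2} = 1.960 (two-sided α = 0.05); z_β = 1.282 (power 90% → β = 0.1).
n = (3.242 × 11 / 4.91)² = 52.75
Round up: n = 53.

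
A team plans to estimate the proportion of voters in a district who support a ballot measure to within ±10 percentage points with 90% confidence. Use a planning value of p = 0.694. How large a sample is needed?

For a proportion with margin E = 0.1 at 90% confidence, z = 1.645.
n = p̂(1−p̂)(z/E)² = 0.694 × 0.306 × (1.645/0.1)² = 57.47
Round up: n = 58.

58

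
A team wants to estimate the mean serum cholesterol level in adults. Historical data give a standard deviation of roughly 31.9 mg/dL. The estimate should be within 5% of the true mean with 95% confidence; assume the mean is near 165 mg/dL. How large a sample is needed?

For a mean, the margin of error is E = z·σ/√n, so n = (zσ/E)².
At 95% confidence, z = 1.960.
E = 5% of 165 = 8.25 mg/dL.
n = (1.960 × 31.9 / 8.25)² = 57.44
Round up: n = 58.

58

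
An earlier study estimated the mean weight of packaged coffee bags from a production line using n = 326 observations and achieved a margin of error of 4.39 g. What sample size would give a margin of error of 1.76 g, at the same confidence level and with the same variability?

2029

Margin of error scales as 1/√n, so n₂ = n₁·(E₁/E₂)².
n₂ = 326 × (4.39/1.76)² = 326 × 6.222 = 2028.37
Round up: n₂ = 2029.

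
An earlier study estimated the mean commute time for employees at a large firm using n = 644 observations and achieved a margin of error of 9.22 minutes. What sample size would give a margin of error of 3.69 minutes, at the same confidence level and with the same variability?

n = 4021

Margin of error scales as 1/√n, so n₂ = n₁·(E₁/E₂)².
n₂ = 644 × (9.22/3.69)² = 644 × 6.243 = 4020.49
Round up: n₂ = 4021.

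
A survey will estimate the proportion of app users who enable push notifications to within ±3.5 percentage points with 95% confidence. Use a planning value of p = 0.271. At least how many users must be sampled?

For a proportion with margin E = 0.035 at 95% confidence, z = 1.960.
n = p̂(1−p̂)(z/E)² = 0.271 × 0.729 × (1.960/0.035)² = 619.55
Round up: n = 620.

620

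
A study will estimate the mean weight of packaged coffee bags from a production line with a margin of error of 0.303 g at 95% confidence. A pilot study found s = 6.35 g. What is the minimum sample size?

1688

For a mean, the margin of error is E = z·σ/√n, so n = (zσ/E)².
At 95% confidence, z = 1.960.
n = (1.960 × 6.35 / 0.303)² = 1687.23
Round up: n = 1688.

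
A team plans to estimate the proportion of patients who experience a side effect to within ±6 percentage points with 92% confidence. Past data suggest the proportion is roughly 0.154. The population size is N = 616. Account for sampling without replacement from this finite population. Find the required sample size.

For a proportion with margin E = 0.06 at 92% confidence, z = 1.751.
n = p̂(1−p̂)(z/E)² = 0.154 × 0.846 × (1.751/0.06)² = 110.96 — call this n₀.
Finite-population correction with N = 616: n = n₀ / (1 + (n₀−1)/N) = 110.96 / 1.179 = 94.11
Round up: n = 95.

95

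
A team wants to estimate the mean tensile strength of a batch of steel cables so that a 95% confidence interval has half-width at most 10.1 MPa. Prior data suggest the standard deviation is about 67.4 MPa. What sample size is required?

For a mean, the margin of error is E = z·σ/√n, so n = (zσ/E)².
At 95% confidence, z = 1.960.
n = (1.960 × 67.4 / 10.1)² = 171.08
Round up: n = 172.

172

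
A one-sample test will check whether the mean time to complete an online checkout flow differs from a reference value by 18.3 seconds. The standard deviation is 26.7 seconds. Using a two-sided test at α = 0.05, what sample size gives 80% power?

n = 17

For a one-sample z-test, n = ((z_{α/2} + z_β)·σ/δ)².
z_{α/2} = 1.960 (two-sided α = 0.05); z_β = 0.842 (power 80% → β = 0.2).
n = (2.802 × 26.7 / 18.3)² = 16.71
Round up: n = 17.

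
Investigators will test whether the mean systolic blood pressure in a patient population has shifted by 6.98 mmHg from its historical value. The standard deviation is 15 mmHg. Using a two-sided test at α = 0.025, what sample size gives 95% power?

For a one-sample z-test, n = ((z_{α/2} + z_β)·σ/δ)².
z_{α/2} = 2.241 (two-sided α = 0.025); z_β = 1.645 (power 95% → β = 0.05).
n = (3.886 × 15 / 6.98)² = 69.74
Round up: n = 70.

70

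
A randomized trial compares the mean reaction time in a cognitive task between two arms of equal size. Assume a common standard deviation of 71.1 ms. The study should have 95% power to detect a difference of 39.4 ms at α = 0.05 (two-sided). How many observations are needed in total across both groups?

For two equal groups, n per group = 2·((z_{α/2} + z_β)·σ/δ)².
z_{α/2} = 1.960; z_β = 1.645 (power 95%).
n = 2 × (3.605 × 71.1 / 39.4)² = 2 × 42.32 = 84.64
Round up: n = 85 per group.
Total across both groups: 2 × 85 = 170.

170 total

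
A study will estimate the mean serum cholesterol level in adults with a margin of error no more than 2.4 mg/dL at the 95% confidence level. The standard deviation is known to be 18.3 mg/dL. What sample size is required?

n = 224

For a mean, the margin of error is E = z·σ/√n, so n = (zσ/E)².
At 95% confidence, z = 1.960.
n = (1.960 × 18.3 / 2.4)² = 223.35
Round up: n = 224.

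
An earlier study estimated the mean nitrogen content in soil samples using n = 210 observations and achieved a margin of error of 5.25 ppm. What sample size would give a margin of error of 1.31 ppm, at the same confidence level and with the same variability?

3373

Margin of error scales as 1/√n, so n₂ = n₁·(E₁/E₂)².
n₂ = 210 × (5.25/1.31)² = 210 × 16.06 = 3372.60
Round up: n₂ = 3373.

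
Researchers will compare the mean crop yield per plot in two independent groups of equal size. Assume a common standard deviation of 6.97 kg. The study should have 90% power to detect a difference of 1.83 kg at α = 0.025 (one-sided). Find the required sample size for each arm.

305 per group

For two equal groups, n per group = 2·((z_α + z_β)·σ/δ)².
z_α = 1.960; z_β = 1.282 (power 90%).
n = 2 × (3.242 × 6.97 / 1.83)² = 2 × 152.47 = 304.94
Round up: n = 305 per group.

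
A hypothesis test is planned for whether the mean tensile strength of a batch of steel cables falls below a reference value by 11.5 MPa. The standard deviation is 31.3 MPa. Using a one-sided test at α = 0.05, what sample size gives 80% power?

46

For a one-sample z-test, n = ((z_α + z_β)·σ/δ)².
z_α = 1.645 (one-sided α = 0.05); z_β = 0.842 (power 80% → β = 0.2).
n = (2.487 × 31.3 / 11.5)² = 45.82
Round up: n = 46.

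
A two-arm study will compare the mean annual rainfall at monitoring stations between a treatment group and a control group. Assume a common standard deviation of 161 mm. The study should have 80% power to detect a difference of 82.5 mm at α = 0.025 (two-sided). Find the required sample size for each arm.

73 per group

For two equal groups, n per group = 2·((z_{α/2} + z_β)·σ/δ)².
z_{α/2} = 2.241; z_β = 0.842 (power 80%).
n = 2 × (3.083 × 161 / 82.5)² = 2 × 36.20 = 72.40
Round up: n = 73 per group.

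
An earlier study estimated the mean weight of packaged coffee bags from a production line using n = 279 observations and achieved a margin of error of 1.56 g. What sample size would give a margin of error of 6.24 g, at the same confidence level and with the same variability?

Margin of error scales as 1/√n, so n₂ = n₁·(E₁/E₂)².
n₂ = 279 × (1.56/6.24)² = 279 × 0.0625 = 17.44
Round up: n₂ = 18.

n = 18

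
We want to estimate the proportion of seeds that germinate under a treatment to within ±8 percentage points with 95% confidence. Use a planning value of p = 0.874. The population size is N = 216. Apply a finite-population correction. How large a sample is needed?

For a proportion with margin E = 0.08 at 95% confidence, z = 1.960.
n = p̂(1−p̂)(z/E)² = 0.874 × 0.126 × (1.960/0.08)² = 66.10 — call this n₀.
Finite-population correction with N = 216: n = n₀ / (1 + (n₀−1)/N) = 66.10 / 1.301 = 50.81
Round up: n = 51.

n = 51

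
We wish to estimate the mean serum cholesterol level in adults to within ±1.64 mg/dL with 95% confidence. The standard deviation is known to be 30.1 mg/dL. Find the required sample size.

For a mean, the margin of error is E = z·σ/√n, so n = (zσ/E)².
At 95% confidence, z = 1.960.
n = (1.960 × 30.1 / 1.64)² = 1294.07
Round up: n = 1295.

n = 1295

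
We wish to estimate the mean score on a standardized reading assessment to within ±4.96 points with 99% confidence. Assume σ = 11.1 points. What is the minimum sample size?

For a mean, the margin of error is E = z·σ/√n, so n = (zσ/E)².
At 99% confidence, z = 2.576.
n = (2.576 × 11.1 / 4.96)² = 33.23
Round up: n = 34.

34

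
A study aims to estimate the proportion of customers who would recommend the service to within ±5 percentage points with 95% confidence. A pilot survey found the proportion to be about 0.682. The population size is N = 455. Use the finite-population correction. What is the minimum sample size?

For a proportion with margin E = 0.05 at 95% confidence, z = 1.960.
n = p̂(1−p̂)(z/E)² = 0.682 × 0.318 × (1.960/0.05)² = 333.26 — call this n₀.
Finite-population correction with N = 455: n = n₀ / (1 + (n₀−1)/N) = 333.26 / 1.73 = 192.64
Round up: n = 193.

193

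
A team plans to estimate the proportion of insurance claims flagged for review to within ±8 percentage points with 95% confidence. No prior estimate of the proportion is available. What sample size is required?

For a proportion with margin E = 0.08 at 95% confidence, z = 1.960.
With no prior estimate, use p = 0.5, which maximizes p(1−p) at 0.25.
n = 0.25 × (z/E)² = 0.25 × (1.960/0.08)² = 150.06
Round up: n = 151.

151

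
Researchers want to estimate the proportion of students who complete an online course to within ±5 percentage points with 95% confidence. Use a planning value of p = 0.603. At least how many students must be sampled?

For a proportion with margin E = 0.05 at 95% confidence, z = 1.960.
n = p̂(1−p̂)(z/E)² = 0.603 × 0.397 × (1.960/0.05)² = 367.86
Round up: n = 368.

368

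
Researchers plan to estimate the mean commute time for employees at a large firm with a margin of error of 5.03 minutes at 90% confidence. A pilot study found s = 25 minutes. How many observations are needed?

67

For a mean, the margin of error is E = z·σ/√n, so n = (zσ/E)².
At 90% confidence, z = 1.645.
n = (1.645 × 25 / 5.03)² = 66.85
Round up: n = 67.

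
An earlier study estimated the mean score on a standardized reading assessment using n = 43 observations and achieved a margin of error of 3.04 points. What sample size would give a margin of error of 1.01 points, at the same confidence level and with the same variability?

390

Margin of error scales as 1/√n, so n₂ = n₁·(E₁/E₂)².
n₂ = 43 × (3.04/1.01)² = 43 × 9.06 = 389.58
Round up: n₂ = 390.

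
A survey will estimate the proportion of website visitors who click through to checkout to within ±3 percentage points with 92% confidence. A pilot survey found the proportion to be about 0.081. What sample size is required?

For a proportion with margin E = 0.03 at 92% confidence, z = 1.751.
n = p̂(1−p̂)(z/E)² = 0.081 × 0.919 × (1.751/0.03)² = 253.59
Round up: n = 254.

254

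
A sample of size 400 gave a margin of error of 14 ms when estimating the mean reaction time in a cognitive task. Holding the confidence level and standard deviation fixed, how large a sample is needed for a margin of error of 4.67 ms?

Margin of error scales as 1/√n, so n₂ = n₁·(E₁/E₂)².
n₂ = 400 × (14/4.67)² = 400 × 8.987 = 3594.80
Round up: n₂ = 3595.

3595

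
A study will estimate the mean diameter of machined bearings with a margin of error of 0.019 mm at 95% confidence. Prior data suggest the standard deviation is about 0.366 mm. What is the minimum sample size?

For a mean, the margin of error is E = z·σ/√n, so n = (zσ/E)².
At 95% confidence, z = 1.960.
n = (1.960 × 0.366 / 0.019)² = 1425.50
Round up: n = 1426.

1426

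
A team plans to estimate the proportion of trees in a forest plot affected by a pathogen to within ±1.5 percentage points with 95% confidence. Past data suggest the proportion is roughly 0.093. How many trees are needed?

1441

For a proportion with margin E = 0.015 at 95% confidence, z = 1.960.
n = p̂(1−p̂)(z/E)² = 0.093 × 0.907 × (1.960/0.015)² = 1440.19
Round up: n = 1441.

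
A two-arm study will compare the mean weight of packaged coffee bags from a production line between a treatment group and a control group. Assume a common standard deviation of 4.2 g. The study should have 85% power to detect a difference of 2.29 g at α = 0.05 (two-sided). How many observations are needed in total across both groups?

For two equal groups, n per group = 2·((z_{α/2} + z_β)·σ/δ)².
z_{α/2} = 1.960; z_β = 1.036 (power 85%).
n = 2 × (2.996 × 4.2 / 2.29)² = 2 × 30.19 = 60.38
Round up: n = 61 per group.
Total across both groups: 2 × 61 = 122.

122 total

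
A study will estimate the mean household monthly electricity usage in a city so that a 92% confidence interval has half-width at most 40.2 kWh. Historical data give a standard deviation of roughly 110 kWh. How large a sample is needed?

23

For a mean, the margin of error is E = z·σ/√n, so n = (zσ/E)².
At 92% confidence, z = 1.751.
n = (1.751 × 110 / 40.2)² = 22.96
Round up: n = 23.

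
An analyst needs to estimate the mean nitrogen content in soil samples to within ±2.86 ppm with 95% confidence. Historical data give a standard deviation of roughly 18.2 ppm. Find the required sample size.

156

For a mean, the margin of error is E = z·σ/√n, so n = (zσ/E)².
At 95% confidence, z = 1.960.
n = (1.960 × 18.2 / 2.86)² = 155.57
Round up: n = 156.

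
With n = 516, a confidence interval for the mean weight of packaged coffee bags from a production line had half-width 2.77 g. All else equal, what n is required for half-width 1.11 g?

3214

Margin of error scales as 1/√n, so n₂ = n₁·(E₁/E₂)².
n₂ = 516 × (2.77/1.11)² = 516 × 6.227 = 3213.13
Round up: n₂ = 3214.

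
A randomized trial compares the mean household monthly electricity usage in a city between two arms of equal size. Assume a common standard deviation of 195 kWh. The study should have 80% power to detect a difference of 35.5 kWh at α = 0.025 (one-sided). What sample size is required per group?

474 per group

For two equal groups, n per group = 2·((z_α + z_β)·σ/δ)².
z_α = 1.960; z_β = 0.842 (power 80%).
n = 2 × (2.802 × 195 / 35.5)² = 2 × 236.89 = 473.78
Round up: n = 474 per group.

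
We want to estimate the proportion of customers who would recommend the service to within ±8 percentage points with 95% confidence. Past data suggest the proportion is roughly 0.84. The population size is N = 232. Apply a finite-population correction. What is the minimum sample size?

For a proportion with margin E = 0.08 at 95% confidence, z = 1.960.
n = p̂(1−p̂)(z/E)² = 0.84 × 0.16 × (1.960/0.08)² = 80.67 — call this n₀.
Finite-population correction with N = 232: n = n₀ / (1 + (n₀−1)/N) = 80.67 / 1.343 = 60.07
Round up: n = 61.

61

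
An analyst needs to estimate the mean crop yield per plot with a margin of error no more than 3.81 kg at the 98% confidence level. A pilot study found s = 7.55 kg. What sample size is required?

22

For a mean, the margin of error is E = z·σ/√n, so n = (zσ/E)².
At 98% confidence, z = 2.326.
n = (2.326 × 7.55 / 3.81)² = 21.25
Round up: n = 22.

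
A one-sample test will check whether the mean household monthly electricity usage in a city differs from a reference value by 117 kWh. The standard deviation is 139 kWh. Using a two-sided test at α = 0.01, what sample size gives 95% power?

For a one-sample z-test, n = ((z_{α/2} + z_β)·σ/δ)².
z_{α/2} = 2.576 (two-sided α = 0.01); z_β = 1.645 (power 95% → β = 0.05).
n = (4.221 × 139 / 117)² = 25.15
Round up: n = 26.

26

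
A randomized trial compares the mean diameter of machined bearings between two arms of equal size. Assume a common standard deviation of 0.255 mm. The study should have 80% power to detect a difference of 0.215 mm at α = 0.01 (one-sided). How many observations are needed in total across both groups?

58 total

For two equal groups, n per group = 2·((z_α + z_β)·σ/δ)².
z_α = 2.326; z_β = 0.842 (power 80%).
n = 2 × (3.168 × 0.255 / 0.215)² = 2 × 14.12 = 28.24
Round up: n = 29 per group.
Total across both groups: 2 × 29 = 58.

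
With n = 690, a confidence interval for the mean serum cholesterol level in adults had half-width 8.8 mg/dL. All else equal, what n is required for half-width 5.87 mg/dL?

1551

Margin of error scales as 1/√n, so n₂ = n₁·(E₁/E₂)².
n₂ = 690 × (8.8/5.87)² = 690 × 2.247 = 1550.43
Round up: n₂ = 1551.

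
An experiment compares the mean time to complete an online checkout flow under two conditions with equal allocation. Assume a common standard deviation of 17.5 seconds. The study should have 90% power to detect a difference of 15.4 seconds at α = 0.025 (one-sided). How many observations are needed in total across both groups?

56 total

For two equal groups, n per group = 2·((z_α + z_β)·σ/δ)².
z_α = 1.960; z_β = 1.282 (power 90%).
n = 2 × (3.242 × 17.5 / 15.4)² = 2 × 13.57 = 27.14
Round up: n = 28 per group.
Total across both groups: 2 × 28 = 56.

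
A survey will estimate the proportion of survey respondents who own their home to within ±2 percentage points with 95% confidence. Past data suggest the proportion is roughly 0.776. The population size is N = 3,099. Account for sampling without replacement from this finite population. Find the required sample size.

For a proportion with margin E = 0.02 at 95% confidence, z = 1.960.
n = p̂(1−p̂)(z/E)² = 0.776 × 0.224 × (1.960/0.02)² = 1669.41 — call this n₀.
Finite-population correction with N = 3,099: n = n₀ / (1 + (n₀−1)/N) = 1669.41 / 1.538 = 1085.44
Round up: n = 1086.

1086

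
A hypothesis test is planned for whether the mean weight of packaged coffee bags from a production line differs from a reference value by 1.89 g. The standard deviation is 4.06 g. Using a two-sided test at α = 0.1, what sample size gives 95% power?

For a one-sample z-test, n = ((z_{α/2} + z_β)·σ/δ)².
z_{α/2} = 1.645 (two-sided α = 0.1); z_β = 1.645 (power 95% → β = 0.05).
n = (3.290 × 4.06 / 1.89)² = 49.95
Round up: n = 50.

50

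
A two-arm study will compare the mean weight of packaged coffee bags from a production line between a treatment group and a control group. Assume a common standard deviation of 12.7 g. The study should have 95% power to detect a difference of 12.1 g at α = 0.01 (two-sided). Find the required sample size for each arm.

For two equal groups, n per group = 2·((z_{α/2} + z_β)·σ/δ)².
z_{α/2} = 2.576; z_β = 1.645 (power 95%).
n = 2 × (4.221 × 12.7 / 12.1)² = 2 × 19.63 = 39.26
Round up: n = 40 per group.

40 per group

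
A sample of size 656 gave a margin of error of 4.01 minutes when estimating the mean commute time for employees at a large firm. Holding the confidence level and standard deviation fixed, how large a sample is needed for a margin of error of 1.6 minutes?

n = 4121

Margin of error scales as 1/√n, so n₂ = n₁·(E₁/E₂)².
n₂ = 656 × (4.01/1.6)² = 656 × 6.281 = 4120.34
Round up: n₂ = 4121.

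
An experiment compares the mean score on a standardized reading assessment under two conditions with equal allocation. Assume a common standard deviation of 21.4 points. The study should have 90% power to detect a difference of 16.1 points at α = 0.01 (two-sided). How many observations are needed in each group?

53 per group

For two equal groups, n per group = 2·((z_{α/2} + z_β)·σ/δ)².
z_{α/2} = 2.576; z_β = 1.282 (power 90%).
n = 2 × (3.858 × 21.4 / 16.1)² = 2 × 26.30 = 52.60
Round up: n = 53 per group.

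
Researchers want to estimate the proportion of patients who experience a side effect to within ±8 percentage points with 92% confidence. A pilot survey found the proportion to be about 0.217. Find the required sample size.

For a proportion with margin E = 0.08 at 92% confidence, z = 1.751.
n = p̂(1−p̂)(z/E)² = 0.217 × 0.783 × (1.751/0.08)² = 81.40
Round up: n = 82.

82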